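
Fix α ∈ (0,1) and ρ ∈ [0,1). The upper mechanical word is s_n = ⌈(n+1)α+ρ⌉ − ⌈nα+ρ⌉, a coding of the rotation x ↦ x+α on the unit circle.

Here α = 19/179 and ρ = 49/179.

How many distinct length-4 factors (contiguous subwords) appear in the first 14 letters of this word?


t_n = ⌈(n·19+49)/179⌉ for n = 0 … 14:
  n=0…9: ⌈49/179⌉=1 ⌈68/179⌉=1 ⌈87/179⌉=1 ⌈106/179⌉=1 ⌈125/179⌉=1 ⌈144/179⌉=1 ⌈163/179⌉=1 ⌈182/179⌉=2 ⌈201/179⌉=2 ⌈220/179⌉=2
  n=10…14: ⌈239/179⌉=2 ⌈258/179⌉=2 ⌈277/179⌉=2 ⌈296/179⌉=2 ⌈315/179⌉=2
s_n = t_(n+1) − t_n for n = 0 … 13 gives
prefix = 00000010000000
slide a length-4 window over [0..3] … [10..13] (11 windows); first occurrence of each distinct factor:
  [  0..  3] 0000
  [  3..  6] 0001
  [  4..  7] 0010
  [  5..  8] 0100
  [  6..  9] 1000
  (the other 6 windows repeat one of these)
distinct factors: {0000, 0001, 0010, 0100, 1000}
count = 5  (Sturmian bound for length 4 is 5)

5


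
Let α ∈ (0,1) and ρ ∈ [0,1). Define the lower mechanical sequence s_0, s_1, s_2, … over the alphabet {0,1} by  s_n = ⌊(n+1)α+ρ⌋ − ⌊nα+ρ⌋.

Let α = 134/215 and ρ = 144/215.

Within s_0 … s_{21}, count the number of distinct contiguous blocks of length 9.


t_n = ⌊(n·134+144)/215⌋ for n = 0 … 22:
  n=0…9: ⌊144/215⌋=0 ⌊278/215⌋=1 ⌊412/215⌋=1 ⌊546/215⌋=2 ⌊680/215⌋=3 ⌊814/215⌋=3 ⌊948/215⌋=4 ⌊1082/215⌋=5 ⌊1216/215⌋=5 ⌊1350/215⌋=6
  n=10…19: ⌊1484/215⌋=6 ⌊1618/215⌋=7 ⌊1752/215⌋=8 ⌊1886/215⌋=8 ⌊2020/215⌋=9 ⌊2154/215⌋=10 ⌊2288/215⌋=10 ⌊2422/215⌋=11 ⌊2556/215⌋=11 ⌊2690/215⌋=12
  n=20…22: ⌊2824/215⌋=13 ⌊2958/215⌋=13 ⌊3092/215⌋=14
s_n = t_(n+1) − t_n for n = 0 … 21 gives
prefix = 1011011010110110101101
slide a length-9 window over [0..8] … [13..21] (14 windows); first occurrence of each distinct factor:
  [  0..  8] 101101101
  [  1..  9] 011011010
  [  2.. 10] 110110101
  [  3.. 11] 101101011
  [  4.. 12] 011010110
  [  5.. 13] 110101101
  [  6.. 14] 101011011
  [  7.. 15] 010110110
  (the other 6 windows repeat one of these)
distinct factors: {010110110, 011010110, 011011010, 101011011, 101101011, 101101101, 110101101, 110110101}
count = 8  (Sturmian bound for length 9 is 10)

8


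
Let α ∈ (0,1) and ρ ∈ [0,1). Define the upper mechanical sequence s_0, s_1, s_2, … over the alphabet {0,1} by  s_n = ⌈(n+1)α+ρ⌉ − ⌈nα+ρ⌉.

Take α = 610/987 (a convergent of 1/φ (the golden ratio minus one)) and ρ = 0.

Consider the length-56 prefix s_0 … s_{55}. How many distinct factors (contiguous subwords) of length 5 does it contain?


6

t_n = ⌈(n·610)/987⌉ for n = 0 … 56:
  n=0…9: ⌈0/987⌉=0 ⌈610/987⌉=1 ⌈1220/987⌉=2 ⌈1830/987⌉=2 ⌈2440/987⌉=3 ⌈3050/987⌉=4 ⌈3660/987⌉=4 ⌈4270/987⌉=5 ⌈4880/987⌉=5 ⌈5490/987⌉=6
  n=10…19: ⌈6100/987⌉=7 ⌈6710/987⌉=7 ⌈7320/987⌉=8 ⌈7930/987⌉=9 ⌈8540/987⌉=9 ⌈9150/987⌉=10 ⌈9760/987⌉=10 ⌈10370/987⌉=11 ⌈10980/987⌉=12 ⌈11590/987⌉=12
  n=20…29: ⌈12200/987⌉=13 ⌈12810/987⌉=13 ⌈13420/987⌉=14 ⌈14030/987⌉=15 ⌈14640/987⌉=15 ⌈15250/987⌉=16 ⌈15860/987⌉=17 ⌈16470/987⌉=17 ⌈17080/987⌉=18 ⌈17690/987⌉=18
  n=30…39: ⌈18300/987⌉=19 ⌈18910/987⌉=20 ⌈19520/987⌉=20 ⌈20130/987⌉=21 ⌈20740/987⌉=22 ⌈21350/987⌉=22 ⌈21960/987⌉=23 ⌈22570/987⌉=23 ⌈23180/987⌉=24 ⌈23790/987⌉=25
  n=40…49: ⌈24400/987⌉=25 ⌈25010/987⌉=26 ⌈25620/987⌉=26 ⌈26230/987⌉=27 ⌈26840/987⌉=28 ⌈27450/987⌉=28 ⌈28060/987⌉=29 ⌈28670/987⌉=30 ⌈29280/987⌉=30 ⌈29890/987⌉=31
  n=50…56: ⌈30500/987⌉=31 ⌈31110/987⌉=32 ⌈31720/987⌉=33 ⌈32330/987⌉=33 ⌈32940/987⌉=34 ⌈33550/987⌉=34 ⌈34160/987⌉=35
s_n = t_(n+1) − t_n for n = 0 … 55 gives
prefix = 11011010110110101101011011010110110101101011011010110101
slide a length-5 window over [0..4] … [51..55] (52 windows); first occurrence of each distinct factor:
  [  0..  4] 11011
  [  1..  5] 10110
  [  2..  6] 01101
  [  3..  7] 11010
  [  4..  8] 10101
  [  5..  9] 01011
  (the other 46 windows repeat one of these)
distinct factors: {01011, 01101, 10101, 10110, 11010, 11011}
count = 6  (Sturmian bound for length 5 is 6)


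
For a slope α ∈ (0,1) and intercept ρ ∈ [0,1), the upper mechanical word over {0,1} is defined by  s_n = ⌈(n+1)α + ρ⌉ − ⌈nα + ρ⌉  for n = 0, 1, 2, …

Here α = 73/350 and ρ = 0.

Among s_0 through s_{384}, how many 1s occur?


81

#1s = Σ_{n=0}^{384} s_n = Σ_{n=0}^{384} (⌈(n+1)α+ρ⌉ − ⌈nα+ρ⌉)
the sum telescopes: every ⌈nα+ρ⌉ with 0 < n < 385 appears once with + and once with −, leaving ⌈385α+ρ⌉ − ⌈0·α+ρ⌉
385α + ρ = (385·73) / 350 = 28105/350
ρ = 0/350
⌈28105/350⌉ = 81,  ⌈0/350⌉ = 0
#1s = 81 − 0 = 81


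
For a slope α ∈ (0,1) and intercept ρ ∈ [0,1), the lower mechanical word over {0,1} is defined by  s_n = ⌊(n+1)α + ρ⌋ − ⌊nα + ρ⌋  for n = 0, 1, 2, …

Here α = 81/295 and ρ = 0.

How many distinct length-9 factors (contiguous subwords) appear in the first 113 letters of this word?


t_n = ⌊(n·81)/295⌋ for n = 0 … 113:
  n=0…9: ⌊0/295⌋=0 ⌊81/295⌋=0 ⌊162/295⌋=0 ⌊243/295⌋=0 ⌊324/295⌋=1 ⌊405/295⌋=1 ⌊486/295⌋=1 ⌊567/295⌋=1 ⌊648/295⌋=2 ⌊729/295⌋=2
  n=10…19: ⌊810/295⌋=2 ⌊891/295⌋=3 ⌊972/295⌋=3 ⌊1053/295⌋=3 ⌊1134/295⌋=3 ⌊1215/295⌋=4 ⌊1296/295⌋=4 ⌊1377/295⌋=4 ⌊1458/295⌋=4 ⌊1539/295⌋=5
  n=20…29: ⌊1620/295⌋=5 ⌊1701/295⌋=5 ⌊1782/295⌋=6 ⌊1863/295⌋=6 ⌊1944/295⌋=6 ⌊2025/295⌋=6 ⌊2106/295⌋=7 ⌊2187/295⌋=7 ⌊2268/295⌋=7 ⌊2349/295⌋=7
  n=30…39: ⌊2430/295⌋=8 ⌊2511/295⌋=8 ⌊2592/295⌋=8 ⌊2673/295⌋=9 ⌊2754/295⌋=9 ⌊2835/295⌋=9 ⌊2916/295⌋=9 ⌊2997/295⌋=10 ⌊3078/295⌋=10 ⌊3159/295⌋=10
  n=40…49: ⌊3240/295⌋=10 ⌊3321/295⌋=11 ⌊3402/295⌋=11 ⌊3483/295⌋=11 ⌊3564/295⌋=12 ⌊3645/295⌋=12 ⌊3726/295⌋=12 ⌊3807/295⌋=12 ⌊3888/295⌋=13 ⌊3969/295⌋=13
  n=50…59: ⌊4050/295⌋=13 ⌊4131/295⌋=14 ⌊4212/295⌋=14 ⌊4293/295⌋=14 ⌊4374/295⌋=14 ⌊4455/295⌋=15 ⌊4536/295⌋=15 ⌊4617/295⌋=15 ⌊4698/295⌋=15 ⌊4779/295⌋=16
  n=60…69: ⌊4860/295⌋=16 ⌊4941/295⌋=16 ⌊5022/295⌋=17 ⌊5103/295⌋=17 ⌊5184/295⌋=17 ⌊5265/295⌋=17 ⌊5346/295⌋=18 ⌊5427/295⌋=18 ⌊5508/295⌋=18 ⌊5589/295⌋=18
  n=70…79: ⌊5670/295⌋=19 ⌊5751/295⌋=19 ⌊5832/295⌋=19 ⌊5913/295⌋=20 ⌊5994/295⌋=20 ⌊6075/295⌋=20 ⌊6156/295⌋=20 ⌊6237/295⌋=21 ⌊6318/295⌋=21 ⌊6399/295⌋=21
  n=80…89: ⌊6480/295⌋=21 ⌊6561/295⌋=22 ⌊6642/295⌋=22 ⌊6723/295⌋=22 ⌊6804/295⌋=23 ⌊6885/295⌋=23 ⌊6966/295⌋=23 ⌊7047/295⌋=23 ⌊7128/295⌋=24 ⌊7209/295⌋=24
  n=90…99: ⌊7290/295⌋=24 ⌊7371/295⌋=24 ⌊7452/295⌋=25 ⌊7533/295⌋=25 ⌊7614/295⌋=25 ⌊7695/295⌋=26 ⌊7776/295⌋=26 ⌊7857/295⌋=26 ⌊7938/295⌋=26 ⌊8019/295⌋=27
  n=100…109: ⌊8100/295⌋=27 ⌊8181/295⌋=27 ⌊8262/295⌋=28 ⌊8343/295⌋=28 ⌊8424/295⌋=28 ⌊8505/295⌋=28 ⌊8586/295⌋=29 ⌊8667/295⌋=29 ⌊8748/295⌋=29 ⌊8829/295⌋=29
  n=110…113: ⌊8910/295⌋=30 ⌊8991/295⌋=30 ⌊9072/295⌋=30 ⌊9153/295⌋=31
s_n = t_(n+1) − t_n for n = 0 … 112 gives
prefix = 00010001001000100010010001000100100010001001000100100010001001000100010010001000100100010001001000100100010001001
slide a length-9 window over [0..8] … [104..112] (105 windows); first occurrence of each distinct factor:
  [  0..  8] 000100010
  [  1..  9] 001000100
  [  2.. 10] 010001001
  [  3.. 11] 100010010
  [  4.. 12] 000100100
  [  5.. 13] 001001000
  [  6.. 14] 010010001
  [  7.. 15] 100100010
  [  9.. 17] 010001000
  [ 10.. 18] 100010001
  (the other 95 windows repeat one of these)
distinct factors: {000100010, 000100100, 001000100, 001001000, 010001000, 010001001, 010010001, 100010001, 100010010, 100100010}
count = 10  (Sturmian bound for length 9 is 10)

10


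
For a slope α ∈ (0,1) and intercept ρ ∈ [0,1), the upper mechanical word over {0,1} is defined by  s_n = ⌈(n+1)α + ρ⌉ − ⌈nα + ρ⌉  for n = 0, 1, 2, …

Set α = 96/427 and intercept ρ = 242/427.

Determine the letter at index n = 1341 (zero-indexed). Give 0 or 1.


0

(n+1)α + ρ = (1342·96 + 242) / 427 = 129074/427
nα + ρ     = (1341·96 + 242) / 427 = 128978/427
⌈129074/427⌉ = 303,  ⌈128978/427⌉ = 303
s_{1341} = 303 − 303 = 0


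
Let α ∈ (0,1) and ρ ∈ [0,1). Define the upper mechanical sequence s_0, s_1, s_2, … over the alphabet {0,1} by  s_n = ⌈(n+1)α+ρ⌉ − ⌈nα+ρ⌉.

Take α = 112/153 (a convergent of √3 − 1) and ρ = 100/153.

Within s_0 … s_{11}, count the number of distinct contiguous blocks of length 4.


5

t_n = ⌈(n·112+100)/153⌉ for n = 0 … 12:
  n=0…9: ⌈100/153⌉=1 ⌈212/153⌉=2 ⌈324/153⌉=3 ⌈436/153⌉=3 ⌈548/153⌉=4 ⌈660/153⌉=5 ⌈772/153⌉=6 ⌈884/153⌉=6 ⌈996/153⌉=7 ⌈1108/153⌉=8
  n=10…12: ⌈1220/153⌉=8 ⌈1332/153⌉=9 ⌈1444/153⌉=10
s_n = t_(n+1) − t_n for n = 0 … 11 gives
prefix = 110111011011
slide a length-4 window over [0..3] … [8..11] (9 windows); first occurrence of each distinct factor:
  [  0..  3] 1101
  [  1..  4] 1011
  [  2..  5] 0111
  [  3..  6] 1110
  [  6..  9] 0110
  (the other 4 windows repeat one of these)
distinct factors: {0110, 0111, 1011, 1101, 1110}
count = 5  (Sturmian bound for length 4 is 5)


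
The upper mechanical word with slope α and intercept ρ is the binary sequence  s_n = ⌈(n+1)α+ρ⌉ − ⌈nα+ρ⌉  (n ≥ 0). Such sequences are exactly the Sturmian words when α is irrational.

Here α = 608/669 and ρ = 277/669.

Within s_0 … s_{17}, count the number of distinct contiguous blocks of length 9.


9

t_n = ⌈(n·608+277)/669⌉ for n = 0 … 18:
  n=0…9: ⌈277/669⌉=1 ⌈885/669⌉=2 ⌈1493/669⌉=3 ⌈2101/669⌉=4 ⌈2709/669⌉=5 ⌈3317/669⌉=5 ⌈3925/669⌉=6 ⌈4533/669⌉=7 ⌈5141/669⌉=8 ⌈5749/669⌉=9
  n=10…18: ⌈6357/669⌉=10 ⌈6965/669⌉=11 ⌈7573/669⌉=12 ⌈8181/669⌉=13 ⌈8789/669⌉=14 ⌈9397/669⌉=15 ⌈10005/669⌉=15 ⌈10613/669⌉=16 ⌈11221/669⌉=17
s_n = t_(n+1) − t_n for n = 0 … 17 gives
prefix = 111101111111111011
slide a length-9 window over [0..8] … [9..17] (10 windows); first occurrence of each distinct factor:
  [  0..  8] 111101111
  [  1..  9] 111011111
  [  2.. 10] 110111111
  [  3.. 11] 101111111
  [  4.. 12] 011111111
  [  5.. 13] 111111111
  [  7.. 15] 111111110
  [  8.. 16] 111111101
  [  9.. 17] 111111011
  (the other 1 window repeats one of these)
distinct factors: {011111111, 101111111, 110111111, 111011111, 111101111, 111111011, 111111101, 111111110, 111111111}
count = 9  (Sturmian bound for length 9 is 10)


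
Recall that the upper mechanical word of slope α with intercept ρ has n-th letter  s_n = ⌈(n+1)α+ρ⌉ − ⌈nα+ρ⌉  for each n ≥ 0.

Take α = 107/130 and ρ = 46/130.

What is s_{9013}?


1

(n+1)α + ρ = (9014·107 + 46) / 130 = 964544/130
nα + ρ     = (9013·107 + 46) / 130 = 964437/130
⌈964544/130⌉ = 7420,  ⌈964437/130⌉ = 7419
s_{9013} = 7420 − 7419 = 1


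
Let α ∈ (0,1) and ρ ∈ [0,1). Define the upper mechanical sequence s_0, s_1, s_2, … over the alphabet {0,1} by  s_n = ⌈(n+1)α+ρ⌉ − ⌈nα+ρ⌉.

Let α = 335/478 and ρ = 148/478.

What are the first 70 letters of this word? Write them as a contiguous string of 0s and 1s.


1011011011101101101110110110111011011011101101101110110110111011011011

n=0: ⌈(1·335+148)/478⌉ − ⌈(0·335+148)/478⌉ = ⌈483/478⌉ − ⌈148/478⌉ = 2 − 1 = 1
n=1: ⌈(2·335+148)/478⌉ − ⌈(1·335+148)/478⌉ = ⌈818/478⌉ − ⌈483/478⌉ = 2 − 2 = 0
n=2: ⌈(3·335+148)/478⌉ − ⌈(2·335+148)/478⌉ = ⌈1153/478⌉ − ⌈818/478⌉ = 3 − 2 = 1
n=3: ⌈(4·335+148)/478⌉ − ⌈(3·335+148)/478⌉ = ⌈1488/478⌉ − ⌈1153/478⌉ = 4 − 3 = 1
n=4: ⌈(5·335+148)/478⌉ − ⌈(4·335+148)/478⌉ = ⌈1823/478⌉ − ⌈1488/478⌉ = 4 − 4 = 0
n=5: ⌈(6·335+148)/478⌉ − ⌈(5·335+148)/478⌉ = ⌈2158/478⌉ − ⌈1823/478⌉ = 5 − 4 = 1
n=6: ⌈(7·335+148)/478⌉ − ⌈(6·335+148)/478⌉ = ⌈2493/478⌉ − ⌈2158/478⌉ = 6 − 5 = 1
n=7: ⌈(8·335+148)/478⌉ − ⌈(7·335+148)/478⌉ = ⌈2828/478⌉ − ⌈2493/478⌉ = 6 − 6 = 0
n=8: ⌈(9·335+148)/478⌉ − ⌈(8·335+148)/478⌉ = ⌈3163/478⌉ − ⌈2828/478⌉ = 7 − 6 = 1
n=9: ⌈(10·335+148)/478⌉ − ⌈(9·335+148)/478⌉ = ⌈3498/478⌉ − ⌈3163/478⌉ = 8 − 7 = 1
n=10: ⌈(11·335+148)/478⌉ − ⌈(10·335+148)/478⌉ = ⌈3833/478⌉ − ⌈3498/478⌉ = 9 − 8 = 1
n=11: ⌈(12·335+148)/478⌉ − ⌈(11·335+148)/478⌉ = ⌈4168/478⌉ − ⌈3833/478⌉ = 9 − 9 = 0
n=12: ⌈(13·335+148)/478⌉ − ⌈(12·335+148)/478⌉ = ⌈4503/478⌉ − ⌈4168/478⌉ = 10 − 9 = 1
n=13: ⌈(14·335+148)/478⌉ − ⌈(13·335+148)/478⌉ = ⌈4838/478⌉ − ⌈4503/478⌉ = 11 − 10 = 1
n=14: ⌈(15·335+148)/478⌉ − ⌈(14·335+148)/478⌉ = ⌈5173/478⌉ − ⌈4838/478⌉ = 11 − 11 = 0
n=15: ⌈(16·335+148)/478⌉ − ⌈(15·335+148)/478⌉ = ⌈5508/478⌉ − ⌈5173/478⌉ = 12 − 11 = 1
n=16: ⌈(17·335+148)/478⌉ − ⌈(16·335+148)/478⌉ = ⌈5843/478⌉ − ⌈5508/478⌉ = 13 − 12 = 1
n=17: ⌈(18·335+148)/478⌉ − ⌈(17·335+148)/478⌉ = ⌈6178/478⌉ − ⌈5843/478⌉ = 13 − 13 = 0
n=18: ⌈(19·335+148)/478⌉ − ⌈(18·335+148)/478⌉ = ⌈6513/478⌉ − ⌈6178/478⌉ = 14 − 13 = 1
n=19: ⌈(20·335+148)/478⌉ − ⌈(19·335+148)/478⌉ = ⌈6848/478⌉ − ⌈6513/478⌉ = 15 − 14 = 1
n=20: ⌈(21·335+148)/478⌉ − ⌈(20·335+148)/478⌉ = ⌈7183/478⌉ − ⌈6848/478⌉ = 16 − 15 = 1
n=21: ⌈(22·335+148)/478⌉ − ⌈(21·335+148)/478⌉ = ⌈7518/478⌉ − ⌈7183/478⌉ = 16 − 16 = 0
n=22: ⌈(23·335+148)/478⌉ − ⌈(22·335+148)/478⌉ = ⌈7853/478⌉ − ⌈7518/478⌉ = 17 − 16 = 1
n=23: ⌈(24·335+148)/478⌉ − ⌈(23·335+148)/478⌉ = ⌈8188/478⌉ − ⌈7853/478⌉ = 18 − 17 = 1
n=24: ⌈(25·335+148)/478⌉ − ⌈(24·335+148)/478⌉ = ⌈8523/478⌉ − ⌈8188/478⌉ = 18 − 18 = 0
n=25: ⌈(26·335+148)/478⌉ − ⌈(25·335+148)/478⌉ = ⌈8858/478⌉ − ⌈8523/478⌉ = 19 − 18 = 1
n=26: ⌈(27·335+148)/478⌉ − ⌈(26·335+148)/478⌉ = ⌈9193/478⌉ − ⌈8858/478⌉ = 20 − 19 = 1
n=27: ⌈(28·335+148)/478⌉ − ⌈(27·335+148)/478⌉ = ⌈9528/478⌉ − ⌈9193/478⌉ = 20 − 20 = 0
n=28: ⌈(29·335+148)/478⌉ − ⌈(28·335+148)/478⌉ = ⌈9863/478⌉ − ⌈9528/478⌉ = 21 − 20 = 1
n=29: ⌈(30·335+148)/478⌉ − ⌈(29·335+148)/478⌉ = ⌈10198/478⌉ − ⌈9863/478⌉ = 22 − 21 = 1
n=30: ⌈(31·335+148)/478⌉ − ⌈(30·335+148)/478⌉ = ⌈10533/478⌉ − ⌈10198/478⌉ = 23 − 22 = 1
n=31: ⌈(32·335+148)/478⌉ − ⌈(31·335+148)/478⌉ = ⌈10868/478⌉ − ⌈10533/478⌉ = 23 − 23 = 0
n=32: ⌈(33·335+148)/478⌉ − ⌈(32·335+148)/478⌉ = ⌈11203/478⌉ − ⌈10868/478⌉ = 24 − 23 = 1
n=33: ⌈(34·335+148)/478⌉ − ⌈(33·335+148)/478⌉ = ⌈11538/478⌉ − ⌈11203/478⌉ = 25 − 24 = 1
n=34: ⌈(35·335+148)/478⌉ − ⌈(34·335+148)/478⌉ = ⌈11873/478⌉ − ⌈11538/478⌉ = 25 − 25 = 0
n=35: ⌈(36·335+148)/478⌉ − ⌈(35·335+148)/478⌉ = ⌈12208/478⌉ − ⌈11873/478⌉ = 26 − 25 = 1
n=36: ⌈(37·335+148)/478⌉ − ⌈(36·335+148)/478⌉ = ⌈12543/478⌉ − ⌈12208/478⌉ = 27 − 26 = 1
n=37: ⌈(38·335+148)/478⌉ − ⌈(37·335+148)/478⌉ = ⌈12878/478⌉ − ⌈12543/478⌉ = 27 − 27 = 0
n=38: ⌈(39·335+148)/478⌉ − ⌈(38·335+148)/478⌉ = ⌈13213/478⌉ − ⌈12878/478⌉ = 28 − 27 = 1
n=39: ⌈(40·335+148)/478⌉ − ⌈(39·335+148)/478⌉ = ⌈13548/478⌉ − ⌈13213/478⌉ = 29 − 28 = 1
n=40: ⌈(41·335+148)/478⌉ − ⌈(40·335+148)/478⌉ = ⌈13883/478⌉ − ⌈13548/478⌉ = 30 − 29 = 1
n=41: ⌈(42·335+148)/478⌉ − ⌈(41·335+148)/478⌉ = ⌈14218/478⌉ − ⌈13883/478⌉ = 30 − 30 = 0
n=42: ⌈(43·335+148)/478⌉ − ⌈(42·335+148)/478⌉ = ⌈14553/478⌉ − ⌈14218/478⌉ = 31 − 30 = 1
n=43: ⌈(44·335+148)/478⌉ − ⌈(43·335+148)/478⌉ = ⌈14888/478⌉ − ⌈14553/478⌉ = 32 − 31 = 1
n=44: ⌈(45·335+148)/478⌉ − ⌈(44·335+148)/478⌉ = ⌈15223/478⌉ − ⌈14888/478⌉ = 32 − 32 = 0
n=45: ⌈(46·335+148)/478⌉ − ⌈(45·335+148)/478⌉ = ⌈15558/478⌉ − ⌈15223/478⌉ = 33 − 32 = 1
n=46: ⌈(47·335+148)/478⌉ − ⌈(46·335+148)/478⌉ = ⌈15893/478⌉ − ⌈15558/478⌉ = 34 − 33 = 1
n=47: ⌈(48·335+148)/478⌉ − ⌈(47·335+148)/478⌉ = ⌈16228/478⌉ − ⌈15893/478⌉ = 34 − 34 = 0
n=48: ⌈(49·335+148)/478⌉ − ⌈(48·335+148)/478⌉ = ⌈16563/478⌉ − ⌈16228/478⌉ = 35 − 34 = 1
n=49: ⌈(50·335+148)/478⌉ − ⌈(49·335+148)/478⌉ = ⌈16898/478⌉ − ⌈16563/478⌉ = 36 − 35 = 1
n=50: ⌈(51·335+148)/478⌉ − ⌈(50·335+148)/478⌉ = ⌈17233/478⌉ − ⌈16898/478⌉ = 37 − 36 = 1
n=51: ⌈(52·335+148)/478⌉ − ⌈(51·335+148)/478⌉ = ⌈17568/478⌉ − ⌈17233/478⌉ = 37 − 37 = 0
n=52: ⌈(53·335+148)/478⌉ − ⌈(52·335+148)/478⌉ = ⌈17903/478⌉ − ⌈17568/478⌉ = 38 − 37 = 1
n=53: ⌈(54·335+148)/478⌉ − ⌈(53·335+148)/478⌉ = ⌈18238/478⌉ − ⌈17903/478⌉ = 39 − 38 = 1
n=54: ⌈(55·335+148)/478⌉ − ⌈(54·335+148)/478⌉ = ⌈18573/478⌉ − ⌈18238/478⌉ = 39 − 39 = 0
n=55: ⌈(56·335+148)/478⌉ − ⌈(55·335+148)/478⌉ = ⌈18908/478⌉ − ⌈18573/478⌉ = 40 − 39 = 1
n=56: ⌈(57·335+148)/478⌉ − ⌈(56·335+148)/478⌉ = ⌈19243/478⌉ − ⌈18908/478⌉ = 41 − 40 = 1
n=57: ⌈(58·335+148)/478⌉ − ⌈(57·335+148)/478⌉ = ⌈19578/478⌉ − ⌈19243/478⌉ = 41 − 41 = 0
n=58: ⌈(59·335+148)/478⌉ − ⌈(58·335+148)/478⌉ = ⌈19913/478⌉ − ⌈19578/478⌉ = 42 − 41 = 1
n=59: ⌈(60·335+148)/478⌉ − ⌈(59·335+148)/478⌉ = ⌈20248/478⌉ − ⌈19913/478⌉ = 43 − 42 = 1
n=60: ⌈(61·335+148)/478⌉ − ⌈(60·335+148)/478⌉ = ⌈20583/478⌉ − ⌈20248/478⌉ = 44 − 43 = 1
n=61: ⌈(62·335+148)/478⌉ − ⌈(61·335+148)/478⌉ = ⌈20918/478⌉ − ⌈20583/478⌉ = 44 − 44 = 0
n=62: ⌈(63·335+148)/478⌉ − ⌈(62·335+148)/478⌉ = ⌈21253/478⌉ − ⌈20918/478⌉ = 45 − 44 = 1
n=63: ⌈(64·335+148)/478⌉ − ⌈(63·335+148)/478⌉ = ⌈21588/478⌉ − ⌈21253/478⌉ = 46 − 45 = 1
n=64: ⌈(65·335+148)/478⌉ − ⌈(64·335+148)/478⌉ = ⌈21923/478⌉ − ⌈21588/478⌉ = 46 − 46 = 0
n=65: ⌈(66·335+148)/478⌉ − ⌈(65·335+148)/478⌉ = ⌈22258/478⌉ − ⌈21923/478⌉ = 47 − 46 = 1
n=66: ⌈(67·335+148)/478⌉ − ⌈(66·335+148)/478⌉ = ⌈22593/478⌉ − ⌈22258/478⌉ = 48 − 47 = 1
n=67: ⌈(68·335+148)/478⌉ − ⌈(67·335+148)/478⌉ = ⌈22928/478⌉ − ⌈22593/478⌉ = 48 − 48 = 0
n=68: ⌈(69·335+148)/478⌉ − ⌈(68·335+148)/478⌉ = ⌈23263/478⌉ − ⌈22928/478⌉ = 49 − 48 = 1
n=69: ⌈(70·335+148)/478⌉ − ⌈(69·335+148)/478⌉ = ⌈23598/478⌉ − ⌈23263/478⌉ = 50 − 49 = 1


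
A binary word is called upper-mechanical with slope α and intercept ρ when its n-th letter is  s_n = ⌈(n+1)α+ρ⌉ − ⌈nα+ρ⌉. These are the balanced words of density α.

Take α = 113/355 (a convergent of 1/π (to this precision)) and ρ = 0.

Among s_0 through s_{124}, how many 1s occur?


40

#1s = Σ_{n=0}^{124} s_n = Σ_{n=0}^{124} (⌈(n+1)α+ρ⌉ − ⌈nα+ρ⌉)
the sum telescopes: every ⌈nα+ρ⌉ with 0 < n < 125 appears once with + and once with −, leaving ⌈125α+ρ⌉ − ⌈0·α+ρ⌉
125α + ρ = (125·113) / 355 = 14125/355
ρ = 0/355
⌈14125/355⌉ = 40,  ⌈0/355⌉ = 0
#1s = 40 − 0 = 40


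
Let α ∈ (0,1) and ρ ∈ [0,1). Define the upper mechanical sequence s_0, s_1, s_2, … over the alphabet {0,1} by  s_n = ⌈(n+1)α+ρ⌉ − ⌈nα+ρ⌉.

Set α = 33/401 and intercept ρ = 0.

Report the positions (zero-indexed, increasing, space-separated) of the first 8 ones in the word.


0 12 24 36 48 60 72 85

n=0: ⌈33/401⌉−⌈0/401⌉ = 1−0 = 1  ← one
n=1: ⌈66/401⌉−⌈33/401⌉ = 1−1 = 0
n=2: ⌈99/401⌉−⌈66/401⌉ = 1−1 = 0
  …
n=12: ⌈429/401⌉−⌈396/401⌉ = 2−1 = 1  ← one
n=13: ⌈462/401⌉−⌈429/401⌉ = 2−2 = 0
n=14: ⌈495/401⌉−⌈462/401⌉ = 2−2 = 0
  …
n=24: ⌈825/401⌉−⌈792/401⌉ = 3−2 = 1  ← one
n=25: ⌈858/401⌉−⌈825/401⌉ = 3−3 = 0
n=26: ⌈891/401⌉−⌈858/401⌉ = 3−3 = 0
  …
n=36: ⌈1221/401⌉−⌈1188/401⌉ = 4−3 = 1  ← one
n=37: ⌈1254/401⌉−⌈1221/401⌉ = 4−4 = 0
n=38: ⌈1287/401⌉−⌈1254/401⌉ = 4−4 = 0
  …
n=48: ⌈1617/401⌉−⌈1584/401⌉ = 5−4 = 1  ← one
n=49: ⌈1650/401⌉−⌈1617/401⌉ = 5−5 = 0
n=50: ⌈1683/401⌉−⌈1650/401⌉ = 5−5 = 0
  …
n=60: ⌈2013/401⌉−⌈1980/401⌉ = 6−5 = 1  ← one
n=61: ⌈2046/401⌉−⌈2013/401⌉ = 6−6 = 0
n=62: ⌈2079/401⌉−⌈2046/401⌉ = 6−6 = 0
  …
n=72: ⌈2409/401⌉−⌈2376/401⌉ = 7−6 = 1  ← one
n=73: ⌈2442/401⌉−⌈2409/401⌉ = 7−7 = 0
n=74: ⌈2475/401⌉−⌈2442/401⌉ = 7−7 = 0
  …
n=85: ⌈2838/401⌉−⌈2805/401⌉ = 8−7 = 1  ← one
positions of the first 8 ones: 0 12 24 36 48 60 72 85


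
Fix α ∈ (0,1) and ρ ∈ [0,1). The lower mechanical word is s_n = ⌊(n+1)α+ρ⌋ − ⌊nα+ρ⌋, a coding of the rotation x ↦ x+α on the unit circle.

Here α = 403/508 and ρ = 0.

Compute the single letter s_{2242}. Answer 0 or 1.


1

(n+1)α + ρ = (2243·403) / 508 = 903929/508
nα + ρ     = (2242·403) / 508 = 903526/508
⌊903929/508⌋ = 1779,  ⌊903526/508⌋ = 1778
s_{2242} = 1779 − 1778 = 1


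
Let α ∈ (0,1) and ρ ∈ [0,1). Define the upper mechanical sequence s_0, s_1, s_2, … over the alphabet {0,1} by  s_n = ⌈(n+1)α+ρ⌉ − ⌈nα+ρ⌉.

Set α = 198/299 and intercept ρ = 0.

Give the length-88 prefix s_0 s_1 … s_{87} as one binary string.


n=0: ⌈(1·198)/299⌉ − ⌈(0·198)/299⌉ = ⌈198/299⌉ − ⌈0/299⌉ = 1 − 0 = 1
n=1: ⌈(2·198)/299⌉ − ⌈(1·198)/299⌉ = ⌈396/299⌉ − ⌈198/299⌉ = 2 − 1 = 1
n=2: ⌈(3·198)/299⌉ − ⌈(2·198)/299⌉ = ⌈594/299⌉ − ⌈396/299⌉ = 2 − 2 = 0
n=3: ⌈(4·198)/299⌉ − ⌈(3·198)/299⌉ = ⌈792/299⌉ − ⌈594/299⌉ = 3 − 2 = 1
n=4: ⌈(5·198)/299⌉ − ⌈(4·198)/299⌉ = ⌈990/299⌉ − ⌈792/299⌉ = 4 − 3 = 1
n=5: ⌈(6·198)/299⌉ − ⌈(5·198)/299⌉ = ⌈1188/299⌉ − ⌈990/299⌉ = 4 − 4 = 0
n=6: ⌈(7·198)/299⌉ − ⌈(6·198)/299⌉ = ⌈1386/299⌉ − ⌈1188/299⌉ = 5 − 4 = 1
n=7: ⌈(8·198)/299⌉ − ⌈(7·198)/299⌉ = ⌈1584/299⌉ − ⌈1386/299⌉ = 6 − 5 = 1
n=8: ⌈(9·198)/299⌉ − ⌈(8·198)/299⌉ = ⌈1782/299⌉ − ⌈1584/299⌉ = 6 − 6 = 0
n=9: ⌈(10·198)/299⌉ − ⌈(9·198)/299⌉ = ⌈1980/299⌉ − ⌈1782/299⌉ = 7 − 6 = 1
n=10: ⌈(11·198)/299⌉ − ⌈(10·198)/299⌉ = ⌈2178/299⌉ − ⌈1980/299⌉ = 8 − 7 = 1
n=11: ⌈(12·198)/299⌉ − ⌈(11·198)/299⌉ = ⌈2376/299⌉ − ⌈2178/299⌉ = 8 − 8 = 0
n=12: ⌈(13·198)/299⌉ − ⌈(12·198)/299⌉ = ⌈2574/299⌉ − ⌈2376/299⌉ = 9 − 8 = 1
n=13: ⌈(14·198)/299⌉ − ⌈(13·198)/299⌉ = ⌈2772/299⌉ − ⌈2574/299⌉ = 10 − 9 = 1
n=14: ⌈(15·198)/299⌉ − ⌈(14·198)/299⌉ = ⌈2970/299⌉ − ⌈2772/299⌉ = 10 − 10 = 0
n=15: ⌈(16·198)/299⌉ − ⌈(15·198)/299⌉ = ⌈3168/299⌉ − ⌈2970/299⌉ = 11 − 10 = 1
n=16: ⌈(17·198)/299⌉ − ⌈(16·198)/299⌉ = ⌈3366/299⌉ − ⌈3168/299⌉ = 12 − 11 = 1
n=17: ⌈(18·198)/299⌉ − ⌈(17·198)/299⌉ = ⌈3564/299⌉ − ⌈3366/299⌉ = 12 − 12 = 0
n=18: ⌈(19·198)/299⌉ − ⌈(18·198)/299⌉ = ⌈3762/299⌉ − ⌈3564/299⌉ = 13 − 12 = 1
n=19: ⌈(20·198)/299⌉ − ⌈(19·198)/299⌉ = ⌈3960/299⌉ − ⌈3762/299⌉ = 14 − 13 = 1
n=20: ⌈(21·198)/299⌉ − ⌈(20·198)/299⌉ = ⌈4158/299⌉ − ⌈3960/299⌉ = 14 − 14 = 0
n=21: ⌈(22·198)/299⌉ − ⌈(21·198)/299⌉ = ⌈4356/299⌉ − ⌈4158/299⌉ = 15 − 14 = 1
n=22: ⌈(23·198)/299⌉ − ⌈(22·198)/299⌉ = ⌈4554/299⌉ − ⌈4356/299⌉ = 16 − 15 = 1
n=23: ⌈(24·198)/299⌉ − ⌈(23·198)/299⌉ = ⌈4752/299⌉ − ⌈4554/299⌉ = 16 − 16 = 0
n=24: ⌈(25·198)/299⌉ − ⌈(24·198)/299⌉ = ⌈4950/299⌉ − ⌈4752/299⌉ = 17 − 16 = 1
n=25: ⌈(26·198)/299⌉ − ⌈(25·198)/299⌉ = ⌈5148/299⌉ − ⌈4950/299⌉ = 18 − 17 = 1
n=26: ⌈(27·198)/299⌉ − ⌈(26·198)/299⌉ = ⌈5346/299⌉ − ⌈5148/299⌉ = 18 − 18 = 0
n=27: ⌈(28·198)/299⌉ − ⌈(27·198)/299⌉ = ⌈5544/299⌉ − ⌈5346/299⌉ = 19 − 18 = 1
n=28: ⌈(29·198)/299⌉ − ⌈(28·198)/299⌉ = ⌈5742/299⌉ − ⌈5544/299⌉ = 20 − 19 = 1
n=29: ⌈(30·198)/299⌉ − ⌈(29·198)/299⌉ = ⌈5940/299⌉ − ⌈5742/299⌉ = 20 − 20 = 0
n=30: ⌈(31·198)/299⌉ − ⌈(30·198)/299⌉ = ⌈6138/299⌉ − ⌈5940/299⌉ = 21 − 20 = 1
n=31: ⌈(32·198)/299⌉ − ⌈(31·198)/299⌉ = ⌈6336/299⌉ − ⌈6138/299⌉ = 22 − 21 = 1
n=32: ⌈(33·198)/299⌉ − ⌈(32·198)/299⌉ = ⌈6534/299⌉ − ⌈6336/299⌉ = 22 − 22 = 0
n=33: ⌈(34·198)/299⌉ − ⌈(33·198)/299⌉ = ⌈6732/299⌉ − ⌈6534/299⌉ = 23 − 22 = 1
n=34: ⌈(35·198)/299⌉ − ⌈(34·198)/299⌉ = ⌈6930/299⌉ − ⌈6732/299⌉ = 24 − 23 = 1
n=35: ⌈(36·198)/299⌉ − ⌈(35·198)/299⌉ = ⌈7128/299⌉ − ⌈6930/299⌉ = 24 − 24 = 0
n=36: ⌈(37·198)/299⌉ − ⌈(36·198)/299⌉ = ⌈7326/299⌉ − ⌈7128/299⌉ = 25 − 24 = 1
n=37: ⌈(38·198)/299⌉ − ⌈(37·198)/299⌉ = ⌈7524/299⌉ − ⌈7326/299⌉ = 26 − 25 = 1
n=38: ⌈(39·198)/299⌉ − ⌈(38·198)/299⌉ = ⌈7722/299⌉ − ⌈7524/299⌉ = 26 − 26 = 0
n=39: ⌈(40·198)/299⌉ − ⌈(39·198)/299⌉ = ⌈7920/299⌉ − ⌈7722/299⌉ = 27 − 26 = 1
n=40: ⌈(41·198)/299⌉ − ⌈(40·198)/299⌉ = ⌈8118/299⌉ − ⌈7920/299⌉ = 28 − 27 = 1
n=41: ⌈(42·198)/299⌉ − ⌈(41·198)/299⌉ = ⌈8316/299⌉ − ⌈8118/299⌉ = 28 − 28 = 0
n=42: ⌈(43·198)/299⌉ − ⌈(42·198)/299⌉ = ⌈8514/299⌉ − ⌈8316/299⌉ = 29 − 28 = 1
n=43: ⌈(44·198)/299⌉ − ⌈(43·198)/299⌉ = ⌈8712/299⌉ − ⌈8514/299⌉ = 30 − 29 = 1
n=44: ⌈(45·198)/299⌉ − ⌈(44·198)/299⌉ = ⌈8910/299⌉ − ⌈8712/299⌉ = 30 − 30 = 0
n=45: ⌈(46·198)/299⌉ − ⌈(45·198)/299⌉ = ⌈9108/299⌉ − ⌈8910/299⌉ = 31 − 30 = 1
n=46: ⌈(47·198)/299⌉ − ⌈(46·198)/299⌉ = ⌈9306/299⌉ − ⌈9108/299⌉ = 32 − 31 = 1
n=47: ⌈(48·198)/299⌉ − ⌈(47·198)/299⌉ = ⌈9504/299⌉ − ⌈9306/299⌉ = 32 − 32 = 0
n=48: ⌈(49·198)/299⌉ − ⌈(48·198)/299⌉ = ⌈9702/299⌉ − ⌈9504/299⌉ = 33 − 32 = 1
n=49: ⌈(50·198)/299⌉ − ⌈(49·198)/299⌉ = ⌈9900/299⌉ − ⌈9702/299⌉ = 34 − 33 = 1
n=50: ⌈(51·198)/299⌉ − ⌈(50·198)/299⌉ = ⌈10098/299⌉ − ⌈9900/299⌉ = 34 − 34 = 0
n=51: ⌈(52·198)/299⌉ − ⌈(51·198)/299⌉ = ⌈10296/299⌉ − ⌈10098/299⌉ = 35 − 34 = 1
n=52: ⌈(53·198)/299⌉ − ⌈(52·198)/299⌉ = ⌈10494/299⌉ − ⌈10296/299⌉ = 36 − 35 = 1
n=53: ⌈(54·198)/299⌉ − ⌈(53·198)/299⌉ = ⌈10692/299⌉ − ⌈10494/299⌉ = 36 − 36 = 0
n=54: ⌈(55·198)/299⌉ − ⌈(54·198)/299⌉ = ⌈10890/299⌉ − ⌈10692/299⌉ = 37 − 36 = 1
n=55: ⌈(56·198)/299⌉ − ⌈(55·198)/299⌉ = ⌈11088/299⌉ − ⌈10890/299⌉ = 38 − 37 = 1
n=56: ⌈(57·198)/299⌉ − ⌈(56·198)/299⌉ = ⌈11286/299⌉ − ⌈11088/299⌉ = 38 − 38 = 0
n=57: ⌈(58·198)/299⌉ − ⌈(57·198)/299⌉ = ⌈11484/299⌉ − ⌈11286/299⌉ = 39 − 38 = 1
n=58: ⌈(59·198)/299⌉ − ⌈(58·198)/299⌉ = ⌈11682/299⌉ − ⌈11484/299⌉ = 40 − 39 = 1
n=59: ⌈(60·198)/299⌉ − ⌈(59·198)/299⌉ = ⌈11880/299⌉ − ⌈11682/299⌉ = 40 − 40 = 0
n=60: ⌈(61·198)/299⌉ − ⌈(60·198)/299⌉ = ⌈12078/299⌉ − ⌈11880/299⌉ = 41 − 40 = 1
n=61: ⌈(62·198)/299⌉ − ⌈(61·198)/299⌉ = ⌈12276/299⌉ − ⌈12078/299⌉ = 42 − 41 = 1
n=62: ⌈(63·198)/299⌉ − ⌈(62·198)/299⌉ = ⌈12474/299⌉ − ⌈12276/299⌉ = 42 − 42 = 0
n=63: ⌈(64·198)/299⌉ − ⌈(63·198)/299⌉ = ⌈12672/299⌉ − ⌈12474/299⌉ = 43 − 42 = 1
n=64: ⌈(65·198)/299⌉ − ⌈(64·198)/299⌉ = ⌈12870/299⌉ − ⌈12672/299⌉ = 44 − 43 = 1
n=65: ⌈(66·198)/299⌉ − ⌈(65·198)/299⌉ = ⌈13068/299⌉ − ⌈12870/299⌉ = 44 − 44 = 0
n=66: ⌈(67·198)/299⌉ − ⌈(66·198)/299⌉ = ⌈13266/299⌉ − ⌈13068/299⌉ = 45 − 44 = 1
n=67: ⌈(68·198)/299⌉ − ⌈(67·198)/299⌉ = ⌈13464/299⌉ − ⌈13266/299⌉ = 46 − 45 = 1
n=68: ⌈(69·198)/299⌉ − ⌈(68·198)/299⌉ = ⌈13662/299⌉ − ⌈13464/299⌉ = 46 − 46 = 0
n=69: ⌈(70·198)/299⌉ − ⌈(69·198)/299⌉ = ⌈13860/299⌉ − ⌈13662/299⌉ = 47 − 46 = 1
n=70: ⌈(71·198)/299⌉ − ⌈(70·198)/299⌉ = ⌈14058/299⌉ − ⌈13860/299⌉ = 48 − 47 = 1
n=71: ⌈(72·198)/299⌉ − ⌈(71·198)/299⌉ = ⌈14256/299⌉ − ⌈14058/299⌉ = 48 − 48 = 0
n=72: ⌈(73·198)/299⌉ − ⌈(72·198)/299⌉ = ⌈14454/299⌉ − ⌈14256/299⌉ = 49 − 48 = 1
n=73: ⌈(74·198)/299⌉ − ⌈(73·198)/299⌉ = ⌈14652/299⌉ − ⌈14454/299⌉ = 50 − 49 = 1
n=74: ⌈(75·198)/299⌉ − ⌈(74·198)/299⌉ = ⌈14850/299⌉ − ⌈14652/299⌉ = 50 − 50 = 0
n=75: ⌈(76·198)/299⌉ − ⌈(75·198)/299⌉ = ⌈15048/299⌉ − ⌈14850/299⌉ = 51 − 50 = 1
n=76: ⌈(77·198)/299⌉ − ⌈(76·198)/299⌉ = ⌈15246/299⌉ − ⌈15048/299⌉ = 51 − 51 = 0
n=77: ⌈(78·198)/299⌉ − ⌈(77·198)/299⌉ = ⌈15444/299⌉ − ⌈15246/299⌉ = 52 − 51 = 1
n=78: ⌈(79·198)/299⌉ − ⌈(78·198)/299⌉ = ⌈15642/299⌉ − ⌈15444/299⌉ = 53 − 52 = 1
n=79: ⌈(80·198)/299⌉ − ⌈(79·198)/299⌉ = ⌈15840/299⌉ − ⌈15642/299⌉ = 53 − 53 = 0
n=80: ⌈(81·198)/299⌉ − ⌈(80·198)/299⌉ = ⌈16038/299⌉ − ⌈15840/299⌉ = 54 − 53 = 1
n=81: ⌈(82·198)/299⌉ − ⌈(81·198)/299⌉ = ⌈16236/299⌉ − ⌈16038/299⌉ = 55 − 54 = 1
n=82: ⌈(83·198)/299⌉ − ⌈(82·198)/299⌉ = ⌈16434/299⌉ − ⌈16236/299⌉ = 55 − 55 = 0
n=83: ⌈(84·198)/299⌉ − ⌈(83·198)/299⌉ = ⌈16632/299⌉ − ⌈16434/299⌉ = 56 − 55 = 1
n=84: ⌈(85·198)/299⌉ − ⌈(84·198)/299⌉ = ⌈16830/299⌉ − ⌈16632/299⌉ = 57 − 56 = 1
n=85: ⌈(86·198)/299⌉ − ⌈(85·198)/299⌉ = ⌈17028/299⌉ − ⌈16830/299⌉ = 57 − 57 = 0
n=86: ⌈(87·198)/299⌉ − ⌈(86·198)/299⌉ = ⌈17226/299⌉ − ⌈17028/299⌉ = 58 − 57 = 1
n=87: ⌈(88·198)/299⌉ − ⌈(87·198)/299⌉ = ⌈17424/299⌉ − ⌈17226/299⌉ = 59 − 58 = 1

1101101101101101101101101101101101101101101101101101101101101101101101101101011011011011


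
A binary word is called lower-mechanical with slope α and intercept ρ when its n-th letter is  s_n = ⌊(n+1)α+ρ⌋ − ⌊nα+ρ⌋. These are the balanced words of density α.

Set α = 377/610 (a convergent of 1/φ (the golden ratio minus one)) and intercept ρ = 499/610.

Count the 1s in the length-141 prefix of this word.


87

#1s = Σ_{n=0}^{140} s_n = Σ_{n=0}^{140} (⌊(n+1)α+ρ⌋ − ⌊nα+ρ⌋)
the sum telescopes: every ⌊nα+ρ⌋ with 0 < n < 141 appears once with + and once with −, leaving ⌊141α+ρ⌋ − ⌊0·α+ρ⌋
141α + ρ = (141·377 + 499) / 610 = 53656/610
ρ = 499/610
⌊53656/610⌋ = 87,  ⌊499/610⌋ = 0
#1s = 87 − 0 = 87


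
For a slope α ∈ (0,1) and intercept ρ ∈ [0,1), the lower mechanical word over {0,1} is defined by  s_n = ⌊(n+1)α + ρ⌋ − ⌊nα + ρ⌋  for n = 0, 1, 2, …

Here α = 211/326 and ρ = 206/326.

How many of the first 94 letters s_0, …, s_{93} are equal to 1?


61

#1s = Σ_{n=0}^{93} s_n = Σ_{n=0}^{93} (⌊(n+1)α+ρ⌋ − ⌊nα+ρ⌋)
the sum telescopes: every ⌊nα+ρ⌋ with 0 < n < 94 appears once with + and once with −, leaving ⌊94α+ρ⌋ − ⌊0·α+ρ⌋
94α + ρ = (94·211 + 206) / 326 = 20040/326
ρ = 206/326
⌊20040/326⌋ = 61,  ⌊206/326⌋ = 0
#1s = 61 − 0 = 61


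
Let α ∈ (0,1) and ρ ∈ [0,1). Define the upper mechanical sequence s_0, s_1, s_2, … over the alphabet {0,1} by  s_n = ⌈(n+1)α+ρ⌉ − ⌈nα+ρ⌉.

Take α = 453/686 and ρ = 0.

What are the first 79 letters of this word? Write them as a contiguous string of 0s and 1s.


1101101101101101101101101101101101101101101101101101011011011011011011011011011

n=0: ⌈(1·453)/686⌉ − ⌈(0·453)/686⌉ = ⌈453/686⌉ − ⌈0/686⌉ = 1 − 0 = 1
n=1: ⌈(2·453)/686⌉ − ⌈(1·453)/686⌉ = ⌈906/686⌉ − ⌈453/686⌉ = 2 − 1 = 1
n=2: ⌈(3·453)/686⌉ − ⌈(2·453)/686⌉ = ⌈1359/686⌉ − ⌈906/686⌉ = 2 − 2 = 0
n=3: ⌈(4·453)/686⌉ − ⌈(3·453)/686⌉ = ⌈1812/686⌉ − ⌈1359/686⌉ = 3 − 2 = 1
n=4: ⌈(5·453)/686⌉ − ⌈(4·453)/686⌉ = ⌈2265/686⌉ − ⌈1812/686⌉ = 4 − 3 = 1
n=5: ⌈(6·453)/686⌉ − ⌈(5·453)/686⌉ = ⌈2718/686⌉ − ⌈2265/686⌉ = 4 − 4 = 0
n=6: ⌈(7·453)/686⌉ − ⌈(6·453)/686⌉ = ⌈3171/686⌉ − ⌈2718/686⌉ = 5 − 4 = 1
n=7: ⌈(8·453)/686⌉ − ⌈(7·453)/686⌉ = ⌈3624/686⌉ − ⌈3171/686⌉ = 6 − 5 = 1
n=8: ⌈(9·453)/686⌉ − ⌈(8·453)/686⌉ = ⌈4077/686⌉ − ⌈3624/686⌉ = 6 − 6 = 0
n=9: ⌈(10·453)/686⌉ − ⌈(9·453)/686⌉ = ⌈4530/686⌉ − ⌈4077/686⌉ = 7 − 6 = 1
n=10: ⌈(11·453)/686⌉ − ⌈(10·453)/686⌉ = ⌈4983/686⌉ − ⌈4530/686⌉ = 8 − 7 = 1
n=11: ⌈(12·453)/686⌉ − ⌈(11·453)/686⌉ = ⌈5436/686⌉ − ⌈4983/686⌉ = 8 − 8 = 0
n=12: ⌈(13·453)/686⌉ − ⌈(12·453)/686⌉ = ⌈5889/686⌉ − ⌈5436/686⌉ = 9 − 8 = 1
n=13: ⌈(14·453)/686⌉ − ⌈(13·453)/686⌉ = ⌈6342/686⌉ − ⌈5889/686⌉ = 10 − 9 = 1
n=14: ⌈(15·453)/686⌉ − ⌈(14·453)/686⌉ = ⌈6795/686⌉ − ⌈6342/686⌉ = 10 − 10 = 0
n=15: ⌈(16·453)/686⌉ − ⌈(15·453)/686⌉ = ⌈7248/686⌉ − ⌈6795/686⌉ = 11 − 10 = 1
n=16: ⌈(17·453)/686⌉ − ⌈(16·453)/686⌉ = ⌈7701/686⌉ − ⌈7248/686⌉ = 12 − 11 = 1
n=17: ⌈(18·453)/686⌉ − ⌈(17·453)/686⌉ = ⌈8154/686⌉ − ⌈7701/686⌉ = 12 − 12 = 0
n=18: ⌈(19·453)/686⌉ − ⌈(18·453)/686⌉ = ⌈8607/686⌉ − ⌈8154/686⌉ = 13 − 12 = 1
n=19: ⌈(20·453)/686⌉ − ⌈(19·453)/686⌉ = ⌈9060/686⌉ − ⌈8607/686⌉ = 14 − 13 = 1
n=20: ⌈(21·453)/686⌉ − ⌈(20·453)/686⌉ = ⌈9513/686⌉ − ⌈9060/686⌉ = 14 − 14 = 0
n=21: ⌈(22·453)/686⌉ − ⌈(21·453)/686⌉ = ⌈9966/686⌉ − ⌈9513/686⌉ = 15 − 14 = 1
n=22: ⌈(23·453)/686⌉ − ⌈(22·453)/686⌉ = ⌈10419/686⌉ − ⌈9966/686⌉ = 16 − 15 = 1
n=23: ⌈(24·453)/686⌉ − ⌈(23·453)/686⌉ = ⌈10872/686⌉ − ⌈10419/686⌉ = 16 − 16 = 0
n=24: ⌈(25·453)/686⌉ − ⌈(24·453)/686⌉ = ⌈11325/686⌉ − ⌈10872/686⌉ = 17 − 16 = 1
n=25: ⌈(26·453)/686⌉ − ⌈(25·453)/686⌉ = ⌈11778/686⌉ − ⌈11325/686⌉ = 18 − 17 = 1
n=26: ⌈(27·453)/686⌉ − ⌈(26·453)/686⌉ = ⌈12231/686⌉ − ⌈11778/686⌉ = 18 − 18 = 0
n=27: ⌈(28·453)/686⌉ − ⌈(27·453)/686⌉ = ⌈12684/686⌉ − ⌈12231/686⌉ = 19 − 18 = 1
n=28: ⌈(29·453)/686⌉ − ⌈(28·453)/686⌉ = ⌈13137/686⌉ − ⌈12684/686⌉ = 20 − 19 = 1
n=29: ⌈(30·453)/686⌉ − ⌈(29·453)/686⌉ = ⌈13590/686⌉ − ⌈13137/686⌉ = 20 − 20 = 0
n=30: ⌈(31·453)/686⌉ − ⌈(30·453)/686⌉ = ⌈14043/686⌉ − ⌈13590/686⌉ = 21 − 20 = 1
n=31: ⌈(32·453)/686⌉ − ⌈(31·453)/686⌉ = ⌈14496/686⌉ − ⌈14043/686⌉ = 22 − 21 = 1
n=32: ⌈(33·453)/686⌉ − ⌈(32·453)/686⌉ = ⌈14949/686⌉ − ⌈14496/686⌉ = 22 − 22 = 0
n=33: ⌈(34·453)/686⌉ − ⌈(33·453)/686⌉ = ⌈15402/686⌉ − ⌈14949/686⌉ = 23 − 22 = 1
n=34: ⌈(35·453)/686⌉ − ⌈(34·453)/686⌉ = ⌈15855/686⌉ − ⌈15402/686⌉ = 24 − 23 = 1
n=35: ⌈(36·453)/686⌉ − ⌈(35·453)/686⌉ = ⌈16308/686⌉ − ⌈15855/686⌉ = 24 − 24 = 0
n=36: ⌈(37·453)/686⌉ − ⌈(36·453)/686⌉ = ⌈16761/686⌉ − ⌈16308/686⌉ = 25 − 24 = 1
n=37: ⌈(38·453)/686⌉ − ⌈(37·453)/686⌉ = ⌈17214/686⌉ − ⌈16761/686⌉ = 26 − 25 = 1
n=38: ⌈(39·453)/686⌉ − ⌈(38·453)/686⌉ = ⌈17667/686⌉ − ⌈17214/686⌉ = 26 − 26 = 0
n=39: ⌈(40·453)/686⌉ − ⌈(39·453)/686⌉ = ⌈18120/686⌉ − ⌈17667/686⌉ = 27 − 26 = 1
n=40: ⌈(41·453)/686⌉ − ⌈(40·453)/686⌉ = ⌈18573/686⌉ − ⌈18120/686⌉ = 28 − 27 = 1
n=41: ⌈(42·453)/686⌉ − ⌈(41·453)/686⌉ = ⌈19026/686⌉ − ⌈18573/686⌉ = 28 − 28 = 0
n=42: ⌈(43·453)/686⌉ − ⌈(42·453)/686⌉ = ⌈19479/686⌉ − ⌈19026/686⌉ = 29 − 28 = 1
n=43: ⌈(44·453)/686⌉ − ⌈(43·453)/686⌉ = ⌈19932/686⌉ − ⌈19479/686⌉ = 30 − 29 = 1
n=44: ⌈(45·453)/686⌉ − ⌈(44·453)/686⌉ = ⌈20385/686⌉ − ⌈19932/686⌉ = 30 − 30 = 0
n=45: ⌈(46·453)/686⌉ − ⌈(45·453)/686⌉ = ⌈20838/686⌉ − ⌈20385/686⌉ = 31 − 30 = 1
n=46: ⌈(47·453)/686⌉ − ⌈(46·453)/686⌉ = ⌈21291/686⌉ − ⌈20838/686⌉ = 32 − 31 = 1
n=47: ⌈(48·453)/686⌉ − ⌈(47·453)/686⌉ = ⌈21744/686⌉ − ⌈21291/686⌉ = 32 − 32 = 0
n=48: ⌈(49·453)/686⌉ − ⌈(48·453)/686⌉ = ⌈22197/686⌉ − ⌈21744/686⌉ = 33 − 32 = 1
n=49: ⌈(50·453)/686⌉ − ⌈(49·453)/686⌉ = ⌈22650/686⌉ − ⌈22197/686⌉ = 34 − 33 = 1
n=50: ⌈(51·453)/686⌉ − ⌈(50·453)/686⌉ = ⌈23103/686⌉ − ⌈22650/686⌉ = 34 − 34 = 0
n=51: ⌈(52·453)/686⌉ − ⌈(51·453)/686⌉ = ⌈23556/686⌉ − ⌈23103/686⌉ = 35 − 34 = 1
n=52: ⌈(53·453)/686⌉ − ⌈(52·453)/686⌉ = ⌈24009/686⌉ − ⌈23556/686⌉ = 35 − 35 = 0
n=53: ⌈(54·453)/686⌉ − ⌈(53·453)/686⌉ = ⌈24462/686⌉ − ⌈24009/686⌉ = 36 − 35 = 1
n=54: ⌈(55·453)/686⌉ − ⌈(54·453)/686⌉ = ⌈24915/686⌉ − ⌈24462/686⌉ = 37 − 36 = 1
n=55: ⌈(56·453)/686⌉ − ⌈(55·453)/686⌉ = ⌈25368/686⌉ − ⌈24915/686⌉ = 37 − 37 = 0
n=56: ⌈(57·453)/686⌉ − ⌈(56·453)/686⌉ = ⌈25821/686⌉ − ⌈25368/686⌉ = 38 − 37 = 1
n=57: ⌈(58·453)/686⌉ − ⌈(57·453)/686⌉ = ⌈26274/686⌉ − ⌈25821/686⌉ = 39 − 38 = 1
n=58: ⌈(59·453)/686⌉ − ⌈(58·453)/686⌉ = ⌈26727/686⌉ − ⌈26274/686⌉ = 39 − 39 = 0
n=59: ⌈(60·453)/686⌉ − ⌈(59·453)/686⌉ = ⌈27180/686⌉ − ⌈26727/686⌉ = 40 − 39 = 1
n=60: ⌈(61·453)/686⌉ − ⌈(60·453)/686⌉ = ⌈27633/686⌉ − ⌈27180/686⌉ = 41 − 40 = 1
n=61: ⌈(62·453)/686⌉ − ⌈(61·453)/686⌉ = ⌈28086/686⌉ − ⌈27633/686⌉ = 41 − 41 = 0
n=62: ⌈(63·453)/686⌉ − ⌈(62·453)/686⌉ = ⌈28539/686⌉ − ⌈28086/686⌉ = 42 − 41 = 1
n=63: ⌈(64·453)/686⌉ − ⌈(63·453)/686⌉ = ⌈28992/686⌉ − ⌈28539/686⌉ = 43 − 42 = 1
n=64: ⌈(65·453)/686⌉ − ⌈(64·453)/686⌉ = ⌈29445/686⌉ − ⌈28992/686⌉ = 43 − 43 = 0
n=65: ⌈(66·453)/686⌉ − ⌈(65·453)/686⌉ = ⌈29898/686⌉ − ⌈29445/686⌉ = 44 − 43 = 1
n=66: ⌈(67·453)/686⌉ − ⌈(66·453)/686⌉ = ⌈30351/686⌉ − ⌈29898/686⌉ = 45 − 44 = 1
n=67: ⌈(68·453)/686⌉ − ⌈(67·453)/686⌉ = ⌈30804/686⌉ − ⌈30351/686⌉ = 45 − 45 = 0
n=68: ⌈(69·453)/686⌉ − ⌈(68·453)/686⌉ = ⌈31257/686⌉ − ⌈30804/686⌉ = 46 − 45 = 1
n=69: ⌈(70·453)/686⌉ − ⌈(69·453)/686⌉ = ⌈31710/686⌉ − ⌈31257/686⌉ = 47 − 46 = 1
n=70: ⌈(71·453)/686⌉ − ⌈(70·453)/686⌉ = ⌈32163/686⌉ − ⌈31710/686⌉ = 47 − 47 = 0
n=71: ⌈(72·453)/686⌉ − ⌈(71·453)/686⌉ = ⌈32616/686⌉ − ⌈32163/686⌉ = 48 − 47 = 1
n=72: ⌈(73·453)/686⌉ − ⌈(72·453)/686⌉ = ⌈33069/686⌉ − ⌈32616/686⌉ = 49 − 48 = 1
n=73: ⌈(74·453)/686⌉ − ⌈(73·453)/686⌉ = ⌈33522/686⌉ − ⌈33069/686⌉ = 49 − 49 = 0
n=74: ⌈(75·453)/686⌉ − ⌈(74·453)/686⌉ = ⌈33975/686⌉ − ⌈33522/686⌉ = 50 − 49 = 1
n=75: ⌈(76·453)/686⌉ − ⌈(75·453)/686⌉ = ⌈34428/686⌉ − ⌈33975/686⌉ = 51 − 50 = 1
n=76: ⌈(77·453)/686⌉ − ⌈(76·453)/686⌉ = ⌈34881/686⌉ − ⌈34428/686⌉ = 51 − 51 = 0
n=77: ⌈(78·453)/686⌉ − ⌈(77·453)/686⌉ = ⌈35334/686⌉ − ⌈34881/686⌉ = 52 − 51 = 1
n=78: ⌈(79·453)/686⌉ − ⌈(78·453)/686⌉ = ⌈35787/686⌉ − ⌈35334/686⌉ = 53 − 52 = 1
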